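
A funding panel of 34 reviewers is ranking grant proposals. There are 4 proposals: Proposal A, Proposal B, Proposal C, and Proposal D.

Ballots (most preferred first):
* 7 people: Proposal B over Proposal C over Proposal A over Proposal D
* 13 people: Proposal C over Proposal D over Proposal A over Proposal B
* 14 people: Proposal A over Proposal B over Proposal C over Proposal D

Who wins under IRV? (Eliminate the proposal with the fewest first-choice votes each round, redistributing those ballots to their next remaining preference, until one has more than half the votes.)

Proposal C

Round 1: Proposal A 14, Proposal B 7, Proposal C 13, Proposal D 0. Proposal D eliminated.
Round 2: Proposal A 14, Proposal B 7, Proposal C 13. Proposal B eliminated.
Round 3: Proposal A 14, Proposal C 20. Proposal C has a majority (≥18).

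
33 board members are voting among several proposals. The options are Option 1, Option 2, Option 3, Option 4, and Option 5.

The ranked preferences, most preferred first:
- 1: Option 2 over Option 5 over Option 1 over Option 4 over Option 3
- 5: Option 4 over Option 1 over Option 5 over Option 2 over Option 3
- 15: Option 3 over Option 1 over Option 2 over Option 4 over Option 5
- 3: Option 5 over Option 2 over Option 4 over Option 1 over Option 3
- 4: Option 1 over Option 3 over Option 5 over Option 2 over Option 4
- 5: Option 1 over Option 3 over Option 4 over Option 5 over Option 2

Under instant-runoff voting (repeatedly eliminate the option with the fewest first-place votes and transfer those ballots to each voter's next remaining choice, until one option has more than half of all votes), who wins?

Option 1

Round 1: Option 1 9, Option 2 1, Option 3 15, Option 4 5, Option 5 3. Option 2 eliminated.
Round 2: Option 1 9, Option 3 15, Option 4 5, Option 5 4. Option 5 eliminated.
Round 3: Option 1 10, Option 3 15, Option 4 8. Option 4 eliminated.
Round 4: Option 1 18, Option 3 15. Option 1 has a majority (≥17).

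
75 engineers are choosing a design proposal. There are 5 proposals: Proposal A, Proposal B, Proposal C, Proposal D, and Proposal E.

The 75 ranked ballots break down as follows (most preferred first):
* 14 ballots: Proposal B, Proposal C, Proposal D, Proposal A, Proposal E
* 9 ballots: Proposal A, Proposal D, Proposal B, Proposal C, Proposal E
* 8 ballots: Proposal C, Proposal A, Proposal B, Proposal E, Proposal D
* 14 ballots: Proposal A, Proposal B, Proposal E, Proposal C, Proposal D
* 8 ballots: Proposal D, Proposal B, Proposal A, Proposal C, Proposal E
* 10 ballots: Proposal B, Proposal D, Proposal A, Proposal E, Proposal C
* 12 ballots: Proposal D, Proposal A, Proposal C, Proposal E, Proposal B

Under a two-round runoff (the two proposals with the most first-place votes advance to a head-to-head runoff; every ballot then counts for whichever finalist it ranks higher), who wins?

Proposal A

Round 1 first-place votes: Proposal A 23, Proposal B 24, Proposal C 8, Proposal D 20, Proposal E 0. Proposal B and Proposal A advance.
Runoff: Proposal B is ranked above Proposal A on 32 ballots, Proposal A above Proposal B on 43.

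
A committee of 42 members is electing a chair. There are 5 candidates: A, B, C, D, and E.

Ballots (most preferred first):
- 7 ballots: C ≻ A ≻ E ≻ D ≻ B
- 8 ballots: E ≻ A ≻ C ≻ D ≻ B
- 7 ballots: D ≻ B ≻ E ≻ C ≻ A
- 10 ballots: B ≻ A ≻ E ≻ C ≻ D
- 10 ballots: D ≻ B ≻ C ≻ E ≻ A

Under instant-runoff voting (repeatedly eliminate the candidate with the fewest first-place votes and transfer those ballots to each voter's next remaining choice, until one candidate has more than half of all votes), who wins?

Round 1: A 0, B 10, C 7, D 17, E 8. A eliminated.
Round 2: B 10, C 7, D 17, E 8. C eliminated.
Round 3: B 10, D 17, E 15. B eliminated.
Round 4: D 17, E 25. E has a majority (≥22).

E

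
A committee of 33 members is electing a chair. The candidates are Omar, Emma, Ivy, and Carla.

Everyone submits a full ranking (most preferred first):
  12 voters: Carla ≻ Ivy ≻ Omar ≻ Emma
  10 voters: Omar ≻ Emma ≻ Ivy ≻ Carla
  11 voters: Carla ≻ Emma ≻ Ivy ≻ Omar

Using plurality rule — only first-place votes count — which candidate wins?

First-place votes: Omar 10, Emma 0, Ivy 0, Carla 23.

Carla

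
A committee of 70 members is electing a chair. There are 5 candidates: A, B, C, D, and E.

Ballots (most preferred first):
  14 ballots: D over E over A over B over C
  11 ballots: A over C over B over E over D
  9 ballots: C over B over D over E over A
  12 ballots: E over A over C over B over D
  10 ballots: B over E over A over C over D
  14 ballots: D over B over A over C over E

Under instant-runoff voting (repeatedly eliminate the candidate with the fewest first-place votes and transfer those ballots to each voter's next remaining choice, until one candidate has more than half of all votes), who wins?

B

Round 1: A 11, B 10, C 9, D 28, E 12. C eliminated.
Round 2: A 11, B 19, D 28, E 12. A eliminated.
Round 3: B 30, D 28, E 12. E eliminated.
Round 4: B 42, D 28. B has a majority (≥36).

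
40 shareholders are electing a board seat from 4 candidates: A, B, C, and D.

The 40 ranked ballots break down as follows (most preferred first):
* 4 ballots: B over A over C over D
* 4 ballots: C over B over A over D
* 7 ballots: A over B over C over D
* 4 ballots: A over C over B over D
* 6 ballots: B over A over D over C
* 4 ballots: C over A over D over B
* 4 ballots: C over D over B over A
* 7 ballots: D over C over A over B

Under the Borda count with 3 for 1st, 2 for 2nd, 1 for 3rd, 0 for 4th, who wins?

A: 4×2 + 4×1 + 7×3 + 4×3 + 6×2 + 4×2 + 4×0 + 7×1 = 72
B: 4×3 + 4×2 + 7×2 + 4×1 + 6×3 + 4×0 + 4×1 + 7×0 = 60
C: 4×1 + 4×3 + 7×1 + 4×2 + 6×0 + 4×3 + 4×3 + 7×2 = 69
D: 4×0 + 4×0 + 7×0 + 4×0 + 6×1 + 4×1 + 4×2 + 7×3 = 39

A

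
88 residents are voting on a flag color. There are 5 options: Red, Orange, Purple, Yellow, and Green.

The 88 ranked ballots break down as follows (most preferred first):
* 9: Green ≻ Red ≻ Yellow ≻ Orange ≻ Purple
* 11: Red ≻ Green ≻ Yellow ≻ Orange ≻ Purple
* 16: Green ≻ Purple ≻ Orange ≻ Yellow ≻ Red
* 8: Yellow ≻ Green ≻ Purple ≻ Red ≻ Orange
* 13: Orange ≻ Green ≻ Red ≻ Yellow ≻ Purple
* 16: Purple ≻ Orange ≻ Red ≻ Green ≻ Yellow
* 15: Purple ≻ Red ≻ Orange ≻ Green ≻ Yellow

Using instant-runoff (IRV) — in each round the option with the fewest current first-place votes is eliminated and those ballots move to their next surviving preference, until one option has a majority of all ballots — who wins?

Green

Round 1: Red 11, Orange 13, Purple 31, Yellow 8, Green 25. Yellow eliminated.
Round 2: Red 11, Orange 13, Purple 31, Green 33. Red eliminated.
Round 3: Orange 13, Purple 31, Green 44. Orange eliminated.
Round 4: Purple 31, Green 57. Green has a majority (≥45).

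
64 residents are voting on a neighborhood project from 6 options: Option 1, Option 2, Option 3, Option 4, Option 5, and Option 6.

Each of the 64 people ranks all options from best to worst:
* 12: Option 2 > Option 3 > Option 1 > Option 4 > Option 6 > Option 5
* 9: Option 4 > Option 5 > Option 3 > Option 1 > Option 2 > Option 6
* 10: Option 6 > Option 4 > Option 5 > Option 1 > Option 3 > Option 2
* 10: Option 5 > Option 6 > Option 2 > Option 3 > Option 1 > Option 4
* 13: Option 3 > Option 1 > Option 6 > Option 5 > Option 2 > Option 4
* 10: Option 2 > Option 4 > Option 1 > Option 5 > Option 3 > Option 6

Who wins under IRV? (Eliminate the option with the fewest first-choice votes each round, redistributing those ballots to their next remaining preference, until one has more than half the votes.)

Round 1: Option 1 0, Option 2 22, Option 3 13, Option 4 9, Option 5 10, Option 6 10. Option 1 eliminated.
Round 2: Option 2 22, Option 3 13, Option 4 9, Option 5 10, Option 6 10. Option 4 eliminated.
Round 3: Option 2 22, Option 3 13, Option 5 19, Option 6 10. Option 6 eliminated.
Round 4: Option 2 22, Option 3 13, Option 5 29. Option 3 eliminated.
Round 5: Option 2 22, Option 5 42. Option 5 has a majority (≥33).

Option 5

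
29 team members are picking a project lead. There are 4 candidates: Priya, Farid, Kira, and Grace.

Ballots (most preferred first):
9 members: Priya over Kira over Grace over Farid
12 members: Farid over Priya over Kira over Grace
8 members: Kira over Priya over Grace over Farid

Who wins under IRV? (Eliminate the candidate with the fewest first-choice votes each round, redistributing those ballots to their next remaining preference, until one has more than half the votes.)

Priya

Round 1: Priya 9, Farid 12, Kira 8, Grace 0. Grace eliminated.
Round 2: Priya 9, Farid 12, Kira 8. Kira eliminated.
Round 3: Priya 17, Farid 12. Priya has a majority (≥15).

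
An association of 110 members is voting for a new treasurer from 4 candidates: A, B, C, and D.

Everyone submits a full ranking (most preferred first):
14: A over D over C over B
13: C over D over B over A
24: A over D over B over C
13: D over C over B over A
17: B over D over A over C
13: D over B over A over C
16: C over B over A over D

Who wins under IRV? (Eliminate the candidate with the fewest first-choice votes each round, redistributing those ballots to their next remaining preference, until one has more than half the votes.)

Round 1: A 38, B 17, C 29, D 26. B eliminated.
Round 2: A 38, C 29, D 43. C eliminated.
Round 3: A 54, D 56. D has a majority (≥56).

D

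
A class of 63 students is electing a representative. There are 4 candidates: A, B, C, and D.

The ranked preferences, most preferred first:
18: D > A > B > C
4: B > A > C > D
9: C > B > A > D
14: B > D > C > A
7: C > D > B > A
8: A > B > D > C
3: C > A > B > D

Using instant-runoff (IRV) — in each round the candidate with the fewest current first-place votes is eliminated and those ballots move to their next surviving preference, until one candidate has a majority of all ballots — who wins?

B

Round 1: A 8, B 18, C 19, D 18. A eliminated.
Round 2: B 26, C 19, D 18. D eliminated.
Round 3: B 44, C 19. B has a majority (≥32).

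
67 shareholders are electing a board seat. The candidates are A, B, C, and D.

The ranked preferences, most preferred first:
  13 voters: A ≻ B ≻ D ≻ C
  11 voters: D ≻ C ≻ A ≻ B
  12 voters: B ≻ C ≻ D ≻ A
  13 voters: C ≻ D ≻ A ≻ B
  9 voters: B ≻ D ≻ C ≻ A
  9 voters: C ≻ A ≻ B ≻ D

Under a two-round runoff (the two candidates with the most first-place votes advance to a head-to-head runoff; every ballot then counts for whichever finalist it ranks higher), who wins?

B

Round 1 first-place votes: A 13, B 21, C 22, D 11. C and B advance.
Runoff: C is ranked above B on 33 ballots, B above C on 34.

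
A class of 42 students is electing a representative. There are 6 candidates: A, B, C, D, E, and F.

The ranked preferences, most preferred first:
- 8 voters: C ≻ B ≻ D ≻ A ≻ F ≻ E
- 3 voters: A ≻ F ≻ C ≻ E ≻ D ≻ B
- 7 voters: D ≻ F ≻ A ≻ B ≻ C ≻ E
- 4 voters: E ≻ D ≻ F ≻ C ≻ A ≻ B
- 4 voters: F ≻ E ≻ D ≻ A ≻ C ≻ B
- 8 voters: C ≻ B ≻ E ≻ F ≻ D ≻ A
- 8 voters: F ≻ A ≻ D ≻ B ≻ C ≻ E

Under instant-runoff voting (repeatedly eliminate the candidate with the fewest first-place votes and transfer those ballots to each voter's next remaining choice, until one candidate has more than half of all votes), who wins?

Round 1: A 3, B 0, C 16, D 7, E 4, F 12. B eliminated.
Round 2: A 3, C 16, D 7, E 4, F 12. A eliminated.
Round 3: C 16, D 7, E 4, F 15. E eliminated.
Round 4: C 16, D 11, F 15. D eliminated.
Round 5: C 16, F 26. F has a majority (≥22).

F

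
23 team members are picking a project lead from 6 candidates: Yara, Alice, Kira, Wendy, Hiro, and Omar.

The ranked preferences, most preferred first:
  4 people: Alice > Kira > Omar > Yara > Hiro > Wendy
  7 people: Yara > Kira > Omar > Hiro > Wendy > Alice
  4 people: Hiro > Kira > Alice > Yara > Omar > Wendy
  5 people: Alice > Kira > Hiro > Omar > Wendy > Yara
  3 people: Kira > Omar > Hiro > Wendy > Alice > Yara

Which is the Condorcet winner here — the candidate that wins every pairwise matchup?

Kira vs Yara: 16–7
Kira vs Alice: 14–9
Kira vs Wendy: 23–0
Kira vs Hiro: 19–4
Kira vs Omar: 23–0
Kira beats every other candidate.

Kira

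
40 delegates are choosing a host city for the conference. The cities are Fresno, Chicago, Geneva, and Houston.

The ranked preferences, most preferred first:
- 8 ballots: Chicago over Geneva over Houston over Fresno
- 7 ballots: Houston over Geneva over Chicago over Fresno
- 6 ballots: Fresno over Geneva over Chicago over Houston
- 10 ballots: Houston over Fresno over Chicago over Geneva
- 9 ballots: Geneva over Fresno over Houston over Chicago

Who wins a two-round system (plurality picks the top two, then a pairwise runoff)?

Round 1 first-place votes: Fresno 6, Chicago 8, Geneva 9, Houston 17. Houston and Geneva advance.
Runoff: Houston is ranked above Geneva on 17 ballots, Geneva above Houston on 23.

Geneva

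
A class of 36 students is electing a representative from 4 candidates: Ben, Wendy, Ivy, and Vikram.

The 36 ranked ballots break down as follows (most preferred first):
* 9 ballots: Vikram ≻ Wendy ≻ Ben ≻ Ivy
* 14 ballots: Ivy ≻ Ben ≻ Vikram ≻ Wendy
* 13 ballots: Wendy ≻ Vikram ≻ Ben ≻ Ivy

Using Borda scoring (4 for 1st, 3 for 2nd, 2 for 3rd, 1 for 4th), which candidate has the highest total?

Ben: 9×2 + 14×3 + 13×2 = 86
Wendy: 9×3 + 14×1 + 13×4 = 93
Ivy: 9×1 + 14×4 + 13×1 = 78
Vikram: 9×4 + 14×2 + 13×3 = 103

Vikram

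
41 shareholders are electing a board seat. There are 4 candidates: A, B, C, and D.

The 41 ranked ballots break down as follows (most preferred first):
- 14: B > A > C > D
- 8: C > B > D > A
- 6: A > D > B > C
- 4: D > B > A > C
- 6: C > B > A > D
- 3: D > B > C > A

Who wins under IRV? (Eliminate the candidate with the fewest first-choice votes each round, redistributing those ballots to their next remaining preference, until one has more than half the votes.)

B

Round 1: A 6, B 14, C 14, D 7. A eliminated.
Round 2: B 14, C 14, D 13. D eliminated.
Round 3: B 27, C 14. B has a majority (≥21).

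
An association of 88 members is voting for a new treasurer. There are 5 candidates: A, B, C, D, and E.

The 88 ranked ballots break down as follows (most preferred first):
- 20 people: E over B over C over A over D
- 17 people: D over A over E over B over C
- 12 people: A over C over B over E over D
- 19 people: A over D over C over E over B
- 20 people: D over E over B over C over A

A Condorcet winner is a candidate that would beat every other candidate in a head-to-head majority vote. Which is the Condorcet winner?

A

A vs B: 48–40
A vs C: 48–40
A vs D: 51–37
A vs E: 48–40
A beats every other candidate.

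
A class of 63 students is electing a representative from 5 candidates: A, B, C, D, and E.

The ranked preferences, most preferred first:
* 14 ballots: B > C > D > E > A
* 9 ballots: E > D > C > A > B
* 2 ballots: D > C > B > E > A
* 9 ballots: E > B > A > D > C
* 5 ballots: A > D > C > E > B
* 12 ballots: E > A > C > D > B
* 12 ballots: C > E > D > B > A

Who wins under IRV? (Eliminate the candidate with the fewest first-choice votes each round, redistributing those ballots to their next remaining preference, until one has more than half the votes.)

Round 1: A 5, B 14, C 12, D 2, E 30. D eliminated.
Round 2: A 5, B 14, C 14, E 30. A eliminated.
Round 3: B 14, C 19, E 30. B eliminated.
Round 4: C 33, E 30. C has a majority (≥32).

C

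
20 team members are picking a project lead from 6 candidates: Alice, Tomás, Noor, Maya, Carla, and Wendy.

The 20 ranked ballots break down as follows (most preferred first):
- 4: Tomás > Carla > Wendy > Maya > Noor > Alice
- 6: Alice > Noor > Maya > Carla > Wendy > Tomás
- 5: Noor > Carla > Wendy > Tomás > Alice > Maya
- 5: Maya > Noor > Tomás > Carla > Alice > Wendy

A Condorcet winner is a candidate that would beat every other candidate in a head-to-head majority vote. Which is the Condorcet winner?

Noor vs Alice: 14–6
Noor vs Tomás: 16–4
Noor vs Maya: 11–9
Noor vs Carla: 16–4
Noor vs Wendy: 16–4
Noor beats every other candidate.

Noor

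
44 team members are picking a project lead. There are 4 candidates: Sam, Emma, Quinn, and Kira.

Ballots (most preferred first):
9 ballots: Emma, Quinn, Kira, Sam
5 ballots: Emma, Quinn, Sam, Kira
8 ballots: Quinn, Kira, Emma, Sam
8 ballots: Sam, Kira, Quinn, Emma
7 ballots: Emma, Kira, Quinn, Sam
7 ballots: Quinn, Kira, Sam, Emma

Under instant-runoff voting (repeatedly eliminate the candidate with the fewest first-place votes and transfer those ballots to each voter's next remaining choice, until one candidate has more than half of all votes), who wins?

Round 1: Sam 8, Emma 21, Quinn 15, Kira 0. Kira eliminated.
Round 2: Sam 8, Emma 21, Quinn 15. Sam eliminated.
Round 3: Emma 21, Quinn 23. Quinn has a majority (≥23).

Quinn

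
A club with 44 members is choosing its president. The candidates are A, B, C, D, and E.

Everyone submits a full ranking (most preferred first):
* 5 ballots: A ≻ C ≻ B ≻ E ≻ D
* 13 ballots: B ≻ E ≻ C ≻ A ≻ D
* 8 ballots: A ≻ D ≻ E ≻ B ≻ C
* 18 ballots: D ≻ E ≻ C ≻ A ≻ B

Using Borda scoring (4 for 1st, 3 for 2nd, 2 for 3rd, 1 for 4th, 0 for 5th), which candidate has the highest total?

A: 5×4 + 13×1 + 8×4 + 18×1 = 83
B: 5×2 + 13×4 + 8×1 + 18×0 = 70
C: 5×3 + 13×2 + 8×0 + 18×2 = 77
D: 5×0 + 13×0 + 8×3 + 18×4 = 96
E: 5×1 + 13×3 + 8×2 + 18×3 = 114

E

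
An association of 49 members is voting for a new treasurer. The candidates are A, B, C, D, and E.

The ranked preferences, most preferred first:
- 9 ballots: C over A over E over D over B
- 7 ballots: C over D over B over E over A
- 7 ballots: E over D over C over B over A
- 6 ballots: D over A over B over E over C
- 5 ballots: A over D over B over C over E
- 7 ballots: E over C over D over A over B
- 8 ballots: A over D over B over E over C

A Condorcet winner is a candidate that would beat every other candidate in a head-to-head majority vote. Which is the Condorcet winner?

D vs A: 27–22
D vs B: 49–0
D vs C: 26–23
D vs E: 26–23
D beats every other candidate.

D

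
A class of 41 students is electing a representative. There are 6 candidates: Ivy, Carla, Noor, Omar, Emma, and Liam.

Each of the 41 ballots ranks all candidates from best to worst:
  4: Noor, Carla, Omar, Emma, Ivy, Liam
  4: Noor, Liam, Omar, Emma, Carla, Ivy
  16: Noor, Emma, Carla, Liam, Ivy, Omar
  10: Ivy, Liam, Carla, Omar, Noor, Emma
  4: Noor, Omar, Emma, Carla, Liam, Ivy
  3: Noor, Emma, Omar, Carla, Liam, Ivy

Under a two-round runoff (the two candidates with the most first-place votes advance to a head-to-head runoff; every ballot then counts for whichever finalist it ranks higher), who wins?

Noor

Round 1 first-place votes: Ivy 10, Carla 0, Noor 31, Omar 0, Emma 0, Liam 0. Noor and Ivy advance.
Runoff: Noor is ranked above Ivy on 31 ballots, Ivy above Noor on 10.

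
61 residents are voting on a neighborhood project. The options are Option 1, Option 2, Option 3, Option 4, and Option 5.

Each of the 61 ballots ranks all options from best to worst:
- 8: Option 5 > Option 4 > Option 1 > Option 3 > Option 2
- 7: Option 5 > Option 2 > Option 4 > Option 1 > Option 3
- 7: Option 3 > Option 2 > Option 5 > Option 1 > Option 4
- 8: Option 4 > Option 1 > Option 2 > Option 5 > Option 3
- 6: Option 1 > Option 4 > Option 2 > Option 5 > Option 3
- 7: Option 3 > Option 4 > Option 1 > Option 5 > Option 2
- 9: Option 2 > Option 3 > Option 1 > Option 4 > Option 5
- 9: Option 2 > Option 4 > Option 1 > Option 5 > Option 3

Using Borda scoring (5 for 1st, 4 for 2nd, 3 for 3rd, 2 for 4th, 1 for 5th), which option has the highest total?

Option 4

Option 1: 8×3 + 7×2 + 7×2 + 8×4 + 6×5 + 7×3 + 9×3 + 9×3 = 189
Option 2: 8×1 + 7×4 + 7×4 + 8×3 + 6×3 + 7×1 + 9×5 + 9×5 = 203
Option 3: 8×2 + 7×1 + 7×5 + 8×1 + 6×1 + 7×5 + 9×4 + 9×1 = 152
Option 4: 8×4 + 7×3 + 7×1 + 8×5 + 6×4 + 7×4 + 9×2 + 9×4 = 206
Option 5: 8×5 + 7×5 + 7×3 + 8×2 + 6×2 + 7×2 + 9×1 + 9×2 = 165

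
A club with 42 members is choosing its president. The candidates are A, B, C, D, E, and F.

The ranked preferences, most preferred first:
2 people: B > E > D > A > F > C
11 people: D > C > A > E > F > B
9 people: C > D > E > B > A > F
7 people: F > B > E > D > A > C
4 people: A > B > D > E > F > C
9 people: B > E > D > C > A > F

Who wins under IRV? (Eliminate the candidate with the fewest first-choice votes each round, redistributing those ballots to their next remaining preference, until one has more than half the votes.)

B

Round 1: A 4, B 11, C 9, D 11, E 0, F 7. E eliminated.
Round 2: A 4, B 11, C 9, D 11, F 7. A eliminated.
Round 3: B 15, C 9, D 11, F 7. F eliminated.
Round 4: B 22, C 9, D 11. B has a majority (≥22).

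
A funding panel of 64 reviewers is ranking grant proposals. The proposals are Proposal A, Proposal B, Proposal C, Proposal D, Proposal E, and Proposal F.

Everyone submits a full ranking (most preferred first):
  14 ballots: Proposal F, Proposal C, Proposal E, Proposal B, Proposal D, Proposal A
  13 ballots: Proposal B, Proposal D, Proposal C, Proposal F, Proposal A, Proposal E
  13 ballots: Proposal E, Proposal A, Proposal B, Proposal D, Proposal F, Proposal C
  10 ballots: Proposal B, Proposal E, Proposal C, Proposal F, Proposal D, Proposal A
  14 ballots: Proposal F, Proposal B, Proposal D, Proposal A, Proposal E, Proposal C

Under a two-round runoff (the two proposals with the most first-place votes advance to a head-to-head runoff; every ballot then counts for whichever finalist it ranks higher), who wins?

Round 1 first-place votes: Proposal A 0, Proposal B 23, Proposal C 0, Proposal D 0, Proposal E 13, Proposal F 28. Proposal F and Proposal B advance.
Runoff: Proposal F is ranked above Proposal B on 28 ballots, Proposal B above Proposal F on 36.

Proposal B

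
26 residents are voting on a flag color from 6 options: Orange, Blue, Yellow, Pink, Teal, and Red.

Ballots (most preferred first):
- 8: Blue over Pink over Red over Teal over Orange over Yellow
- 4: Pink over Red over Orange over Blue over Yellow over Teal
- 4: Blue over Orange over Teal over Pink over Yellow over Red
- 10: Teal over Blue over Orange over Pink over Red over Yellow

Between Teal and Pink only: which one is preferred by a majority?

Teal is ranked above Pink on 14 ballots; Pink above Teal on 12.

Teal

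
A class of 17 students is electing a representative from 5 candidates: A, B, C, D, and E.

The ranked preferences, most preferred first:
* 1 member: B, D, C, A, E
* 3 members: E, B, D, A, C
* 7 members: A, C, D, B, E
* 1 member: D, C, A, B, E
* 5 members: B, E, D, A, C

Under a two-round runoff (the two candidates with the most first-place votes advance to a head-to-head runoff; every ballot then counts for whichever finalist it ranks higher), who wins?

B

Round 1 first-place votes: A 7, B 6, C 0, D 1, E 3. A and B advance.
Runoff: A is ranked above B on 8 ballots, B above A on 9.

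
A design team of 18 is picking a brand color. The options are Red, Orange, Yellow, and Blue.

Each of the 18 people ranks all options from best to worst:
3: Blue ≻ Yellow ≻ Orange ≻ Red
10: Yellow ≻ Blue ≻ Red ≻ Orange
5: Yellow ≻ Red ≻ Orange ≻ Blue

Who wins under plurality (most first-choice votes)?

Yellow

First-place votes: Red 0, Orange 0, Yellow 15, Blue 3.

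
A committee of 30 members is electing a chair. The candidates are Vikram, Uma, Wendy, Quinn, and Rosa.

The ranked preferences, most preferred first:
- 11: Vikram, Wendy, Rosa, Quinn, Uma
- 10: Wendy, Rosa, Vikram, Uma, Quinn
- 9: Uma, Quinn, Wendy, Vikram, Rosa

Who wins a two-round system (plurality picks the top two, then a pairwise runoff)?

Round 1 first-place votes: Vikram 11, Uma 9, Wendy 10, Quinn 0, Rosa 0. Vikram and Wendy advance.
Runoff: Vikram is ranked above Wendy on 11 ballots, Wendy above Vikram on 19.

Wendy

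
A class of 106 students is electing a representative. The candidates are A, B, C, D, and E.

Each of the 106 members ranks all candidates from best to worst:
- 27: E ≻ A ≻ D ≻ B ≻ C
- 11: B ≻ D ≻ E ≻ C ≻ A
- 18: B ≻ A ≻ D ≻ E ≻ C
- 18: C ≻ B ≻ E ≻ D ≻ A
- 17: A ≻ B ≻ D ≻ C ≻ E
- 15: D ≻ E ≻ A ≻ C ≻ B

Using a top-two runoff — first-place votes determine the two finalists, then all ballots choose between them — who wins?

B

Round 1 first-place votes: A 17, B 29, C 18, D 15, E 27. B and E advance.
Runoff: B is ranked above E on 64 ballots, E above B on 42.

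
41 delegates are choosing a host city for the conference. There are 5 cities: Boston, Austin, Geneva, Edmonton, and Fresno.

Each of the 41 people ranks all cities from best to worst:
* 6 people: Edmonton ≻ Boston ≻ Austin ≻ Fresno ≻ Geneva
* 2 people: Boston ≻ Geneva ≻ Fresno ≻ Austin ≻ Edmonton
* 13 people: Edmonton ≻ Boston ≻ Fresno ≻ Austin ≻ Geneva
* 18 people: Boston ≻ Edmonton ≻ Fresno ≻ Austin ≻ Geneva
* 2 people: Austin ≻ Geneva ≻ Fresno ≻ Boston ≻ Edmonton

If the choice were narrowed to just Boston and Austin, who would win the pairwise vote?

Boston is ranked above Austin on 39 ballots; Austin above Boston on 2.

Boston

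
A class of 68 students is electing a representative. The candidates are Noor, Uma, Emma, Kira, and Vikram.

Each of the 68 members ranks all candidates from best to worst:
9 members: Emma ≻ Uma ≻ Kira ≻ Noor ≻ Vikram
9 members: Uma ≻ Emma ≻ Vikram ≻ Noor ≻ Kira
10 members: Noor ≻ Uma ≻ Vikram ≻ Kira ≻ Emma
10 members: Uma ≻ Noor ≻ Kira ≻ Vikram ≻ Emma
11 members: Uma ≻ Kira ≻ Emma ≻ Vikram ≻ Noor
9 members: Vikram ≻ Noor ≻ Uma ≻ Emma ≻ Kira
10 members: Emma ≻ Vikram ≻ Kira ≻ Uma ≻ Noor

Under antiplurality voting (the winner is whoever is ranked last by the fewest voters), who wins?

Uma

Last-place votes: Noor 21, Uma 0, Emma 20, Kira 18, Vikram 9.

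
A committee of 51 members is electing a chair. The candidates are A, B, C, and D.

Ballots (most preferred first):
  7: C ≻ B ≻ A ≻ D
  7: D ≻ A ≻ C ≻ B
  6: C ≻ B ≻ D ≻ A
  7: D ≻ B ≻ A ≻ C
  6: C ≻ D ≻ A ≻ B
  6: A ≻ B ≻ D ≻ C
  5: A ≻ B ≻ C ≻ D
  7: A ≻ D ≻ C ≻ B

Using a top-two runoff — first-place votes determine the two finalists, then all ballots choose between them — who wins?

Round 1 first-place votes: A 18, B 0, C 19, D 14. C and A advance.
Runoff: C is ranked above A on 19 ballots, A above C on 32.

A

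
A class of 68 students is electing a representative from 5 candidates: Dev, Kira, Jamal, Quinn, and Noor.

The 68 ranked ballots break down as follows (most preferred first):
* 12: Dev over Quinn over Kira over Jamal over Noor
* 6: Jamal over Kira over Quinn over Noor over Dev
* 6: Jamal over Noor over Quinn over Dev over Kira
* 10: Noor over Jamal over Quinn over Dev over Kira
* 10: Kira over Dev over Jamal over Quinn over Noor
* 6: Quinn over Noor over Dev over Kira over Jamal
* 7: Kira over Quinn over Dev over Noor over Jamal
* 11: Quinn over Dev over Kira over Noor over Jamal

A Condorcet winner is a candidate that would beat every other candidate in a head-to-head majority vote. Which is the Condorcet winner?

Quinn

Quinn vs Dev: 46–22
Quinn vs Kira: 45–23
Quinn vs Jamal: 36–32
Quinn vs Noor: 52–16
Quinn beats every other candidate.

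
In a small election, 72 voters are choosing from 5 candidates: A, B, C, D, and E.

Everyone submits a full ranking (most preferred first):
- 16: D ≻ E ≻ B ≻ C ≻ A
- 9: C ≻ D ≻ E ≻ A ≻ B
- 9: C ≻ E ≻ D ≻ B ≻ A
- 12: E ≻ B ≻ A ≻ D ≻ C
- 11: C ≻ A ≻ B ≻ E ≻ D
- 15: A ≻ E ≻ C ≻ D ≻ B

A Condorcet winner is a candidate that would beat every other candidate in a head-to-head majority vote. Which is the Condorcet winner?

E vs A: 46–26
E vs B: 61–11
E vs C: 43–29
E vs D: 47–25
E beats every other candidate.

E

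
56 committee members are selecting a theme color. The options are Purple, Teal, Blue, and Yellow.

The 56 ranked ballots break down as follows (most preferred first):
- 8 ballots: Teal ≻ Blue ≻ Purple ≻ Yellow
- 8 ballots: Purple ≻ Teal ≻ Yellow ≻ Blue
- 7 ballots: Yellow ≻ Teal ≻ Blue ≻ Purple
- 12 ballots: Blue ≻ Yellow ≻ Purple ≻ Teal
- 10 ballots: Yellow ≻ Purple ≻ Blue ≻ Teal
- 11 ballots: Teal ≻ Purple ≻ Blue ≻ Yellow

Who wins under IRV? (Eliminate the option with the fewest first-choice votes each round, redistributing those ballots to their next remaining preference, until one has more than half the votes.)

Yellow

Round 1: Purple 8, Teal 19, Blue 12, Yellow 17. Purple eliminated.
Round 2: Teal 27, Blue 12, Yellow 17. Blue eliminated.
Round 3: Teal 27, Yellow 29. Yellow has a majority (≥29).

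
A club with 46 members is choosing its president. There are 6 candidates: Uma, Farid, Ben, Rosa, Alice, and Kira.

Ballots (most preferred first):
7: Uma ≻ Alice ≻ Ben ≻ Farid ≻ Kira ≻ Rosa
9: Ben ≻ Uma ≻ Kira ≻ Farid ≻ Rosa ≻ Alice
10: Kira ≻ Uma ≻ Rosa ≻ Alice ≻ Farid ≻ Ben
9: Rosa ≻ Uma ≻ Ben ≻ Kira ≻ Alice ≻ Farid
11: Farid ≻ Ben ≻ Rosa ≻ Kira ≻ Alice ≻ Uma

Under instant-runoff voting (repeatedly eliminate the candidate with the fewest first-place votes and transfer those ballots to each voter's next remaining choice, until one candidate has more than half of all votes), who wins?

Ben

Round 1: Uma 7, Farid 11, Ben 9, Rosa 9, Alice 0, Kira 10. Alice eliminated.
Round 2: Uma 7, Farid 11, Ben 9, Rosa 9, Kira 10. Uma eliminated.
Round 3: Farid 11, Ben 16, Rosa 9, Kira 10. Rosa eliminated.
Round 4: Farid 11, Ben 25, Kira 10. Ben has a majority (≥24).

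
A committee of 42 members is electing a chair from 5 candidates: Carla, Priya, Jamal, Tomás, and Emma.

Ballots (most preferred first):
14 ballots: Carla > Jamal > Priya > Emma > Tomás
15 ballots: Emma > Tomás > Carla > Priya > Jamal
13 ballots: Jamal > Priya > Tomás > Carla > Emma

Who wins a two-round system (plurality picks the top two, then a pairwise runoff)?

Carla

Round 1 first-place votes: Carla 14, Priya 0, Jamal 13, Tomás 0, Emma 15. Emma and Carla advance.
Runoff: Emma is ranked above Carla on 15 ballots, Carla above Emma on 27.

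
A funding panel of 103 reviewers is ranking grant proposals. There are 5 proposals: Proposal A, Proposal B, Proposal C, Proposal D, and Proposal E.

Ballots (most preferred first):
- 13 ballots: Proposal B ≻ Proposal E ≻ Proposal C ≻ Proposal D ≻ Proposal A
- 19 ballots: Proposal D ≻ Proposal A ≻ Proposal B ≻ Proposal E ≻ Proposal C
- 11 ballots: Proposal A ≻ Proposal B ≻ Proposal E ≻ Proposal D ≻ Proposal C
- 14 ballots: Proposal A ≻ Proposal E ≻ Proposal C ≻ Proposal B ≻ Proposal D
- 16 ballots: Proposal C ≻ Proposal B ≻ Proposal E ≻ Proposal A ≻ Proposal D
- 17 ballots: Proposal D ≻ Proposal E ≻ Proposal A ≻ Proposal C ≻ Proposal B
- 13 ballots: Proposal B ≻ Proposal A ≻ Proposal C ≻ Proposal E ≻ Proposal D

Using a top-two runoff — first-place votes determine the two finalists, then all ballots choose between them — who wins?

Proposal B

Round 1 first-place votes: Proposal A 25, Proposal B 26, Proposal C 16, Proposal D 36, Proposal E 0. Proposal D and Proposal B advance.
Runoff: Proposal D is ranked above Proposal B on 36 ballots, Proposal B above Proposal D on 67.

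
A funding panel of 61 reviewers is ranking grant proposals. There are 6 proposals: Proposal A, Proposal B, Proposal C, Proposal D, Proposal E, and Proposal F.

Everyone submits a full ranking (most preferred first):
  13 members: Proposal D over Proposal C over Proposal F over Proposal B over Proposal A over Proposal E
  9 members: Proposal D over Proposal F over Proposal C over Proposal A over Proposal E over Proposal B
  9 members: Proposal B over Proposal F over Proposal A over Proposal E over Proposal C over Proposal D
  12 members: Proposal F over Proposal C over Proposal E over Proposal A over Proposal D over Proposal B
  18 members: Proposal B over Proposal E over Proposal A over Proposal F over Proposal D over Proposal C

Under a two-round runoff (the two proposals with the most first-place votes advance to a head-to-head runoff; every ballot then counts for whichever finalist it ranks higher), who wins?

Proposal D

Round 1 first-place votes: Proposal A 0, Proposal B 27, Proposal C 0, Proposal D 22, Proposal E 0, Proposal F 12. Proposal B and Proposal D advance.
Runoff: Proposal B is ranked above Proposal D on 27 ballots, Proposal D above Proposal B on 34.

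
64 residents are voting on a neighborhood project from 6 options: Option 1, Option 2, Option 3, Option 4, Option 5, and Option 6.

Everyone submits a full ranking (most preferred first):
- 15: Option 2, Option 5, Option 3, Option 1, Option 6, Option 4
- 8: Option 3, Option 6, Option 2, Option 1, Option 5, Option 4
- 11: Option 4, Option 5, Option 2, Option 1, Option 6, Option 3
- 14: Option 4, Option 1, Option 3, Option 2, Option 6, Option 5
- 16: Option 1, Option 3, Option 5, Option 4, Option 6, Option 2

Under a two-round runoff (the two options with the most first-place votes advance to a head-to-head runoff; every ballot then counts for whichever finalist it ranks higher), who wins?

Option 1

Round 1 first-place votes: Option 1 16, Option 2 15, Option 3 8, Option 4 25, Option 5 0, Option 6 0. Option 4 and Option 1 advance.
Runoff: Option 4 is ranked above Option 1 on 25 ballots, Option 1 above Option 4 on 39.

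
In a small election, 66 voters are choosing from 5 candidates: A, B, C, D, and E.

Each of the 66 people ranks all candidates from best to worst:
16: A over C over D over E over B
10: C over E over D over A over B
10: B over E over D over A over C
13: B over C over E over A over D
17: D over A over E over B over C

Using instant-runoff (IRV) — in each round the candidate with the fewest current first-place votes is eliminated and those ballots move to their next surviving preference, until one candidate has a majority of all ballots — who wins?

D

Round 1: A 16, B 23, C 10, D 17, E 0. E eliminated.
Round 2: A 16, B 23, C 10, D 17. C eliminated.
Round 3: A 16, B 23, D 27. A eliminated.
Round 4: B 23, D 43. D has a majority (≥34).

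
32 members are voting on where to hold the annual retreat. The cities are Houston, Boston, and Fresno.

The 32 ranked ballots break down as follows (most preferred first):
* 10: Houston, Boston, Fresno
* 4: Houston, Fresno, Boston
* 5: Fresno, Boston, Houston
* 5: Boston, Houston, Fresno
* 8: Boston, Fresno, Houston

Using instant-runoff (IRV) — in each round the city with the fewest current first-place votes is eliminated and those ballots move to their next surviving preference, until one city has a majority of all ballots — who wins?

Boston

Round 1: Houston 14, Boston 13, Fresno 5. Fresno eliminated.
Round 2: Houston 14, Boston 18. Boston has a majority (≥17).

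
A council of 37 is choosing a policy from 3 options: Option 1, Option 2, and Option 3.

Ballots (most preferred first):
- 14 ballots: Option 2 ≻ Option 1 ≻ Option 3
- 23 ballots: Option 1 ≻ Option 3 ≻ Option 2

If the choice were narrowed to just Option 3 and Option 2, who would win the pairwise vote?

Option 3

Option 3 is ranked above Option 2 on 23 ballots; Option 2 above Option 3 on 14.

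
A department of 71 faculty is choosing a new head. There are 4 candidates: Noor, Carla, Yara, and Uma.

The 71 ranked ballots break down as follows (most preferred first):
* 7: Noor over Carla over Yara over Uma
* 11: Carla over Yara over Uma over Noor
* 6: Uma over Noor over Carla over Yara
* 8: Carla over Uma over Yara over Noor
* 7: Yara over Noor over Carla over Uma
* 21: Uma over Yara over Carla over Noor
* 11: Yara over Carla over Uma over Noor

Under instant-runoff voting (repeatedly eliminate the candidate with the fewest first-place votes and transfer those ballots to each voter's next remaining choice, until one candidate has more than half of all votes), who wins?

Round 1: Noor 7, Carla 19, Yara 18, Uma 27. Noor eliminated.
Round 2: Carla 26, Yara 18, Uma 27. Yara eliminated.
Round 3: Carla 44, Uma 27. Carla has a majority (≥36).

Carla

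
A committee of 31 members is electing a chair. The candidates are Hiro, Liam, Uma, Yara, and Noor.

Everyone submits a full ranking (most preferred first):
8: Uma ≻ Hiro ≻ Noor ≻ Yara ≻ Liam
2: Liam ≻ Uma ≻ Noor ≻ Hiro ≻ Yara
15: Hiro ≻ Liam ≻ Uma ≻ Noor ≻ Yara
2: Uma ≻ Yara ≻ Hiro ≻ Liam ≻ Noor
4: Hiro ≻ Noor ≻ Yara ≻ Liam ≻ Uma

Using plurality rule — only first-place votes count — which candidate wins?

First-place votes: Hiro 19, Liam 2, Uma 10, Yara 0, Noor 0.

Hiro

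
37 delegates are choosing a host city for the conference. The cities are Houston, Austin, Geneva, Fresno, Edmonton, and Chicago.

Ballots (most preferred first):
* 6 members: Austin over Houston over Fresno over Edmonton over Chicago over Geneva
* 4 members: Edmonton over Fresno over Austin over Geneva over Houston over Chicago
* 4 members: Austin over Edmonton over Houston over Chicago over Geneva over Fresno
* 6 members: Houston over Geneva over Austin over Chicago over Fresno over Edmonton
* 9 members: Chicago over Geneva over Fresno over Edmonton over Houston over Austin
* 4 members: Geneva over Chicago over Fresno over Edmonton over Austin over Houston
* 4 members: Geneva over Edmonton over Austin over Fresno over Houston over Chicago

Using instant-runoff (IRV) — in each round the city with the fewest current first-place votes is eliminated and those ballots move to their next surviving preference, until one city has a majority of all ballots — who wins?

Geneva

Round 1: Houston 6, Austin 10, Geneva 8, Fresno 0, Edmonton 4, Chicago 9. Fresno eliminated.
Round 2: Houston 6, Austin 10, Geneva 8, Edmonton 4, Chicago 9. Edmonton eliminated.
Round 3: Houston 6, Austin 14, Geneva 8, Chicago 9. Houston eliminated.
Round 4: Austin 14, Geneva 14, Chicago 9. Chicago eliminated.
Round 5: Austin 14, Geneva 23. Geneva has a majority (≥19).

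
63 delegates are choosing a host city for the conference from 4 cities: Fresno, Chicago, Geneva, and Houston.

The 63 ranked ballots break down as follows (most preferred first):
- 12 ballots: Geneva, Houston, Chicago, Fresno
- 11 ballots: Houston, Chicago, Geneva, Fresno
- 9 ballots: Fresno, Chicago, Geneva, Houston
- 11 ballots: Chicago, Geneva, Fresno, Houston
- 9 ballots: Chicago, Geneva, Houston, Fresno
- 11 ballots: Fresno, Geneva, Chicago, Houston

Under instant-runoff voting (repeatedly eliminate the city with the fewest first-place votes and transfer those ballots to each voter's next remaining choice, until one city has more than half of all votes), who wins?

Chicago

Round 1: Fresno 20, Chicago 20, Geneva 12, Houston 11. Houston eliminated.
Round 2: Fresno 20, Chicago 31, Geneva 12. Geneva eliminated.
Round 3: Fresno 20, Chicago 43. Chicago has a majority (≥32).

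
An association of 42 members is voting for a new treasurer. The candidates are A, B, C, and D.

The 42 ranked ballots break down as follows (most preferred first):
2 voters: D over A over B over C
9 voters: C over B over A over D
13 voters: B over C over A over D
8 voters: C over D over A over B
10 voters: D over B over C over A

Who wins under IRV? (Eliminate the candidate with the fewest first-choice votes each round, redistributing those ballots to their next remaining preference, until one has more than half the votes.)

Round 1: A 0, B 13, C 17, D 12. A eliminated.
Round 2: B 13, C 17, D 12. D eliminated.
Round 3: B 25, C 17. B has a majority (≥22).

B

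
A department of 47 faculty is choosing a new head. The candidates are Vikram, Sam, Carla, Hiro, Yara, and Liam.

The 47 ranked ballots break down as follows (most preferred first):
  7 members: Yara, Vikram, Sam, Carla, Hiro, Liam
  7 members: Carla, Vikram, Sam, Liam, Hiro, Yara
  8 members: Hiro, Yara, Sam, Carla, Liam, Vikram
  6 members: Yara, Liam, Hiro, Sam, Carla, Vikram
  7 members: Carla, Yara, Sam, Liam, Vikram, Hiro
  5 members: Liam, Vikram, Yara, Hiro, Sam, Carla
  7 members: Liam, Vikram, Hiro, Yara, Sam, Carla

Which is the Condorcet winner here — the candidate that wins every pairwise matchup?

Yara vs Vikram: 28–19
Yara vs Sam: 40–7
Yara vs Carla: 33–14
Yara vs Hiro: 25–22
Yara vs Liam: 28–19
Yara beats every other candidate.

Yara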